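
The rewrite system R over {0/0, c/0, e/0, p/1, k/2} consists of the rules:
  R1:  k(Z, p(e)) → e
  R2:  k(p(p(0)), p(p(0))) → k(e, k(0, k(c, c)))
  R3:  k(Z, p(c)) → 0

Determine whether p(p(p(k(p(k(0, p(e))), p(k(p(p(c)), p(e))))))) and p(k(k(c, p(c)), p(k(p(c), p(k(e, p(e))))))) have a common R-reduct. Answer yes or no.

Reduce t₁ = p(p(p(k(p(k(0, p(e))), p(k(p(p(c)), p(e))))))):
1. p(p(p(k(p(k(0, p(e))), p(k(p(p(c)), p(e)))))))  →  p(p(p(k(p(e), p(k(p(p(c)), p(e)))))))   [R1 at 1.1.1.1.1]
2. p(p(p(k(p(e), p(k(p(p(c)), p(e)))))))  →  p(p(p(k(p(e), p(e)))))   [R1 at 1.1.1.2.1]
3. p(p(p(k(p(e), p(e)))))  →  p(p(p(e)))   [R1 at 1.1.1]

Reduce t₂ = p(k(k(c, p(c)), p(k(p(c), p(k(e, p(e))))))):
1. p(k(k(c, p(c)), p(k(p(c), p(k(e, p(e)))))))  →  p(k(0, p(k(p(c), p(k(e, p(e)))))))   [R3 at 1.1]
2. p(k(0, p(k(p(c), p(k(e, p(e)))))))  →  p(k(0, p(k(p(c), p(e)))))   [R1 at 1.2.1.2.1]
3. p(k(0, p(k(p(c), p(e)))))  →  p(k(0, p(e)))   [R1 at 1.2.1]
4. p(k(0, p(e)))  →  p(e)   [R1 at 1]

no — NF(t₁) = p(p(p(e))), NF(t₂) = p(e)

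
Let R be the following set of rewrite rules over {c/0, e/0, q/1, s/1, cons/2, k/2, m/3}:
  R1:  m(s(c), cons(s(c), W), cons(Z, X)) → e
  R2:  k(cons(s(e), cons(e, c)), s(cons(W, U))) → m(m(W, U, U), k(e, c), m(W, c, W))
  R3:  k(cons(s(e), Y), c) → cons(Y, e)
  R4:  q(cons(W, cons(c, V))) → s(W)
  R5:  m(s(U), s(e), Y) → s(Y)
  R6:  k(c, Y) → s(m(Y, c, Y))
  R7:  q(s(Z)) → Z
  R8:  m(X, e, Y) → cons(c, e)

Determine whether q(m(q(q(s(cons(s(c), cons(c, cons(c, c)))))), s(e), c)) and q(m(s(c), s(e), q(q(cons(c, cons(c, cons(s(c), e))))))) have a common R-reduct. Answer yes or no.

Reduce t₁ = q(m(q(q(s(cons(s(c), cons(c, cons(c, c)))))), s(e), c)):
1. q(m(q(q(s(cons(s(c), cons(c, cons(c, c)))))), s(e), c))  →  q(m(q(cons(s(c), cons(c, cons(c, c)))), s(e), c))   [R7 at 1.1.1]
2. q(m(q(cons(s(c), cons(c, cons(c, c)))), s(e), c))  →  q(m(s(s(c)), s(e), c))   [R4 at 1.1]
3. q(m(s(s(c)), s(e), c))  →  q(s(c))   [R5 at 1]
4. q(s(c))  →  c   [R7 at ε]

Reduce t₂ = q(m(s(c), s(e), q(q(cons(c, cons(c, cons(s(c), e))))))):
1. q(m(s(c), s(e), q(q(cons(c, cons(c, cons(s(c), e)))))))  →  q(s(q(q(cons(c, cons(c, cons(s(c), e)))))))   [R5 at 1]
2. q(s(q(q(cons(c, cons(c, cons(s(c), e)))))))  →  q(q(cons(c, cons(c, cons(s(c), e)))))   [R7 at ε]
3. q(q(cons(c, cons(c, cons(s(c), e)))))  →  q(s(c))   [R4 at 1]
4. q(s(c))  →  c   [R7 at ε]

yes — NF(t₁) = c, NF(t₂) = c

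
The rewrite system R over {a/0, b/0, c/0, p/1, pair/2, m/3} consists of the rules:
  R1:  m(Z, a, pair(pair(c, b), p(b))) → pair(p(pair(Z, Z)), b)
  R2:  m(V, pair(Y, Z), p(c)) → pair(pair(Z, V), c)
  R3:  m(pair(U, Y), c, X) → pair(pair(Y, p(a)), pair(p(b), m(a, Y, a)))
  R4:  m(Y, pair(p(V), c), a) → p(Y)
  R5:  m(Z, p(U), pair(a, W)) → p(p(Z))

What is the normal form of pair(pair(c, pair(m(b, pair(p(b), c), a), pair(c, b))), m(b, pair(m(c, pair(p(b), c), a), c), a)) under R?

1. pair(pair(c, pair(m(b, pair(p(b), c), a), pair(c, b))), m(b, pair(m(c, pair(p(b), c), a), c), a))  →  pair(pair(c, pair(p(b), pair(c, b))), m(b, pair(m(c, pair(p(b), c), a), c), a))   [R4 at 1.2.1]
2. pair(pair(c, pair(p(b), pair(c, b))), m(b, pair(m(c, pair(p(b), c), a), c), a))  →  pair(pair(c, pair(p(b), pair(c, b))), m(b, pair(p(c), c), a))   [R4 at 2.2.1]
3. pair(pair(c, pair(p(b), pair(c, b))), m(b, pair(p(c), c), a))  →  pair(pair(c, pair(p(b), pair(c, b))), p(b))   [R4 at 2]

pair(pair(c, pair(p(b), pair(c, b))), p(b))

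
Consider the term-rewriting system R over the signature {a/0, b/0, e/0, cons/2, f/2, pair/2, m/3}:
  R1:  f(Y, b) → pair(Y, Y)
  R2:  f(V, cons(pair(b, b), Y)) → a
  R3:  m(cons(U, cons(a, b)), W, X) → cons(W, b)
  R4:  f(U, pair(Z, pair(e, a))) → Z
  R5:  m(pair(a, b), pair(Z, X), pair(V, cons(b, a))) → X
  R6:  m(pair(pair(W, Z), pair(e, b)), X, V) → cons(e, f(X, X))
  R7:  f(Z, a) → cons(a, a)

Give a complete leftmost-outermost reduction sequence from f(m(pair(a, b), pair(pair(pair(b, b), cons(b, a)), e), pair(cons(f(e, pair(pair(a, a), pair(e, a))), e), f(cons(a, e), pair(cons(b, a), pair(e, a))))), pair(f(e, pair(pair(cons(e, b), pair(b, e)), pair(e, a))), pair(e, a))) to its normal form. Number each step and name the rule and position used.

pair(cons(e, b), pair(b, e))

1. f(m(pair(a, b), pair(pair(pair(b, b), cons(b, a)), e), pair(cons(f(e, pair(pair(a, a), pair(e, a))), e), f(cons(a, e), pair(cons(b, a), pair(e, a))))), pair(f(e, pair(pair(cons(e, b), pair(b, e)), pair(e, a))), pair(e, a)))  →  f(e, pair(pair(cons(e, b), pair(b, e)), pair(e, a)))   [R4 at ε]
2. f(e, pair(pair(cons(e, b), pair(b, e)), pair(e, a)))  →  pair(cons(e, b), pair(b, e))   [R4 at ε]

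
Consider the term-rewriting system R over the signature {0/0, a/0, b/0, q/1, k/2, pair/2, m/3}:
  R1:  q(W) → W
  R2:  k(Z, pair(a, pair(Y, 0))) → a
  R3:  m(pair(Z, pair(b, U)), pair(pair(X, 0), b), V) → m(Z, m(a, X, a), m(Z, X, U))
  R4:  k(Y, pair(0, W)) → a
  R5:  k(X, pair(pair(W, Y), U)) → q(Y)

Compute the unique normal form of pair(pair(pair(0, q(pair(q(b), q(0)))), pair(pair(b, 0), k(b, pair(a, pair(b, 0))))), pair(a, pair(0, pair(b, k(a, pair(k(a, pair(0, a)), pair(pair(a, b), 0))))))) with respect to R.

1. pair(pair(pair(0, q(pair(q(b), q(0)))), pair(pair(b, 0), k(b, pair(a, pair(b, 0))))), pair(a, pair(0, pair(b, k(a, pair(k(a, pair(0, a)), pair(pair(a, b), 0)))))))  →  pair(pair(pair(0, pair(q(b), q(0))), pair(pair(b, 0), k(b, pair(a, pair(b, 0))))), pair(a, pair(0, pair(b, k(a, pair(k(a, pair(0, a)), pair(pair(a, b), 0)))))))   [R1 at 1.1.2]
2. pair(pair(pair(0, pair(q(b), q(0))), pair(pair(b, 0), k(b, pair(a, pair(b, 0))))), pair(a, pair(0, pair(b, k(a, pair(k(a, pair(0, a)), pair(pair(a, b), 0)))))))  →  pair(pair(pair(0, pair(b, q(0))), pair(pair(b, 0), k(b, pair(a, pair(b, 0))))), pair(a, pair(0, pair(b, k(a, pair(k(a, pair(0, a)), pair(pair(a, b), 0)))))))   [R1 at 1.1.2.1]
3. pair(pair(pair(0, pair(b, q(0))), pair(pair(b, 0), k(b, pair(a, pair(b, 0))))), pair(a, pair(0, pair(b, k(a, pair(k(a, pair(0, a)), pair(pair(a, b), 0)))))))  →  pair(pair(pair(0, pair(b, 0)), pair(pair(b, 0), k(b, pair(a, pair(b, 0))))), pair(a, pair(0, pair(b, k(a, pair(k(a, pair(0, a)), pair(pair(a, b), 0)))))))   [R1 at 1.1.2.2]
4. pair(pair(pair(0, pair(b, 0)), pair(pair(b, 0), k(b, pair(a, pair(b, 0))))), pair(a, pair(0, pair(b, k(a, pair(k(a, pair(0, a)), pair(pair(a, b), 0)))))))  →  pair(pair(pair(0, pair(b, 0)), pair(pair(b, 0), a)), pair(a, pair(0, pair(b, k(a, pair(k(a, pair(0, a)), pair(pair(a, b), 0)))))))   [R2 at 1.2.2]
5. pair(pair(pair(0, pair(b, 0)), pair(pair(b, 0), a)), pair(a, pair(0, pair(b, k(a, pair(k(a, pair(0, a)), pair(pair(a, b), 0)))))))  →  pair(pair(pair(0, pair(b, 0)), pair(pair(b, 0), a)), pair(a, pair(0, pair(b, k(a, pair(a, pair(pair(a, b), 0)))))))   [R4 at 2.2.2.2.2.1]
6. pair(pair(pair(0, pair(b, 0)), pair(pair(b, 0), a)), pair(a, pair(0, pair(b, k(a, pair(a, pair(pair(a, b), 0)))))))  →  pair(pair(pair(0, pair(b, 0)), pair(pair(b, 0), a)), pair(a, pair(0, pair(b, a))))   [R2 at 2.2.2.2]

pair(pair(pair(0, pair(b, 0)), pair(pair(b, 0), a)), pair(a, pair(0, pair(b, a))))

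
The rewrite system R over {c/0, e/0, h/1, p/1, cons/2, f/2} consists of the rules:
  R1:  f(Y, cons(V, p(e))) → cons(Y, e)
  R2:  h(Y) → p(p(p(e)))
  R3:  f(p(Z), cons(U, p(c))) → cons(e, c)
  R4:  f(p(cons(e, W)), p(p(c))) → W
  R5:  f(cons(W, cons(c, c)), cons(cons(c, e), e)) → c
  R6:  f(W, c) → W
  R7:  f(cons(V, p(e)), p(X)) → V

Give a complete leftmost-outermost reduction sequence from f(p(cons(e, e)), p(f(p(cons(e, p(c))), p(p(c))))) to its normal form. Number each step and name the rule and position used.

1. f(p(cons(e, e)), p(f(p(cons(e, p(c))), p(p(c)))))  →  f(p(cons(e, e)), p(p(c)))   [R4 at 2.1]
2. f(p(cons(e, e)), p(p(c)))  →  e   [R4 at ε]

e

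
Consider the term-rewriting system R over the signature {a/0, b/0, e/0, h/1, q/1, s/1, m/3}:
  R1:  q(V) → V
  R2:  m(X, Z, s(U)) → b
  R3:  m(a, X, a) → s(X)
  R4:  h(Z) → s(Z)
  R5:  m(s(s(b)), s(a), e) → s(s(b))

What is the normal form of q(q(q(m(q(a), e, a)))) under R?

1. q(q(q(m(q(a), e, a))))  →  q(q(m(q(a), e, a)))   [R1 at ε]
2. q(q(m(q(a), e, a)))  →  q(m(q(a), e, a))   [R1 at ε]
3. q(m(q(a), e, a))  →  m(q(a), e, a)   [R1 at ε]
4. m(q(a), e, a)  →  m(a, e, a)   [R1 at 1]
5. m(a, e, a)  →  s(e)   [R3 at ε]

s(e)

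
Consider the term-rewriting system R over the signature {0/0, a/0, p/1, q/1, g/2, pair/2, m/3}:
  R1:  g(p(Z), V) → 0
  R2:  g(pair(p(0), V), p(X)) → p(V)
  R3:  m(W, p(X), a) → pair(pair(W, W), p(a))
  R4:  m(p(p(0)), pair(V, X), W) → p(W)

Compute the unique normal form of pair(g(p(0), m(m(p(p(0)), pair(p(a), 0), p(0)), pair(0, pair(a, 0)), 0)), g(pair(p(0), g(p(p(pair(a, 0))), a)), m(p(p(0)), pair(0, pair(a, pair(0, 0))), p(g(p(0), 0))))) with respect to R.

pair(0, p(0))

1. pair(g(p(0), m(m(p(p(0)), pair(p(a), 0), p(0)), pair(0, pair(a, 0)), 0)), g(pair(p(0), g(p(p(pair(a, 0))), a)), m(p(p(0)), pair(0, pair(a, pair(0, 0))), p(g(p(0), 0)))))  →  pair(0, g(pair(p(0), g(p(p(pair(a, 0))), a)), m(p(p(0)), pair(0, pair(a, pair(0, 0))), p(g(p(0), 0)))))   [R1 at 1]
2. pair(0, g(pair(p(0), g(p(p(pair(a, 0))), a)), m(p(p(0)), pair(0, pair(a, pair(0, 0))), p(g(p(0), 0)))))  →  pair(0, g(pair(p(0), 0), m(p(p(0)), pair(0, pair(a, pair(0, 0))), p(g(p(0), 0)))))   [R1 at 2.1.2]
3. pair(0, g(pair(p(0), 0), m(p(p(0)), pair(0, pair(a, pair(0, 0))), p(g(p(0), 0)))))  →  pair(0, g(pair(p(0), 0), p(p(g(p(0), 0)))))   [R4 at 2.2]
4. pair(0, g(pair(p(0), 0), p(p(g(p(0), 0)))))  →  pair(0, p(0))   [R2 at 2]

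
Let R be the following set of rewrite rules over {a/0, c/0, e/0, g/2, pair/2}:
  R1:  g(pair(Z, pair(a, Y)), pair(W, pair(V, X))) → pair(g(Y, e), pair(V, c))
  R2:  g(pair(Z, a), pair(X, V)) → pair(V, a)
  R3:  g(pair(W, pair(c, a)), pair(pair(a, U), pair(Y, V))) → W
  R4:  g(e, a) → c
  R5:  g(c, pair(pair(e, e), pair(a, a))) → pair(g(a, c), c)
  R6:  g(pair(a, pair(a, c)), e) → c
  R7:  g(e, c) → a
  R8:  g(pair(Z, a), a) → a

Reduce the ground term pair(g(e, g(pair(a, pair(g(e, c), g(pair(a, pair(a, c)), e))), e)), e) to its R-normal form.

pair(a, e)

1. pair(g(e, g(pair(a, pair(g(e, c), g(pair(a, pair(a, c)), e))), e)), e)  →  pair(g(e, g(pair(a, pair(a, g(pair(a, pair(a, c)), e))), e)), e)   [R7 at 1.2.1.2.1]
2. pair(g(e, g(pair(a, pair(a, g(pair(a, pair(a, c)), e))), e)), e)  →  pair(g(e, g(pair(a, pair(a, c)), e)), e)   [R6 at 1.2.1.2.2]
3. pair(g(e, g(pair(a, pair(a, c)), e)), e)  →  pair(g(e, c), e)   [R6 at 1.2]
4. pair(g(e, c), e)  →  pair(a, e)   [R7 at 1]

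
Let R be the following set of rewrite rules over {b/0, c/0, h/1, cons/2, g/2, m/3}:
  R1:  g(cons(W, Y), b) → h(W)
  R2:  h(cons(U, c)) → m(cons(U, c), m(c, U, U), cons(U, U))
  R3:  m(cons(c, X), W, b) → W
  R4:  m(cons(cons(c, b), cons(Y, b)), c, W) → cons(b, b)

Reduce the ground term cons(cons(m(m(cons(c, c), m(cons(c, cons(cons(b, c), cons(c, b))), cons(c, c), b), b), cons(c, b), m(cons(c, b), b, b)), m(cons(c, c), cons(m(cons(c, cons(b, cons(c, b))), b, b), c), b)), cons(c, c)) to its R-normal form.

1. cons(cons(m(m(cons(c, c), m(cons(c, cons(cons(b, c), cons(c, b))), cons(c, c), b), b), cons(c, b), m(cons(c, b), b, b)), m(cons(c, c), cons(m(cons(c, cons(b, cons(c, b))), b, b), c), b)), cons(c, c))  →  cons(cons(m(m(cons(c, cons(cons(b, c), cons(c, b))), cons(c, c), b), cons(c, b), m(cons(c, b), b, b)), m(cons(c, c), cons(m(cons(c, cons(b, cons(c, b))), b, b), c), b)), cons(c, c))   [R3 at 1.1.1]
2. cons(cons(m(m(cons(c, cons(cons(b, c), cons(c, b))), cons(c, c), b), cons(c, b), m(cons(c, b), b, b)), m(cons(c, c), cons(m(cons(c, cons(b, cons(c, b))), b, b), c), b)), cons(c, c))  →  cons(cons(m(cons(c, c), cons(c, b), m(cons(c, b), b, b)), m(cons(c, c), cons(m(cons(c, cons(b, cons(c, b))), b, b), c), b)), cons(c, c))   [R3 at 1.1.1]
3. cons(cons(m(cons(c, c), cons(c, b), m(cons(c, b), b, b)), m(cons(c, c), cons(m(cons(c, cons(b, cons(c, b))), b, b), c), b)), cons(c, c))  →  cons(cons(m(cons(c, c), cons(c, b), b), m(cons(c, c), cons(m(cons(c, cons(b, cons(c, b))), b, b), c), b)), cons(c, c))   [R3 at 1.1.3]
4. cons(cons(m(cons(c, c), cons(c, b), b), m(cons(c, c), cons(m(cons(c, cons(b, cons(c, b))), b, b), c), b)), cons(c, c))  →  cons(cons(cons(c, b), m(cons(c, c), cons(m(cons(c, cons(b, cons(c, b))), b, b), c), b)), cons(c, c))   [R3 at 1.1]
5. cons(cons(cons(c, b), m(cons(c, c), cons(m(cons(c, cons(b, cons(c, b))), b, b), c), b)), cons(c, c))  →  cons(cons(cons(c, b), cons(m(cons(c, cons(b, cons(c, b))), b, b), c)), cons(c, c))   [R3 at 1.2]
6. cons(cons(cons(c, b), cons(m(cons(c, cons(b, cons(c, b))), b, b), c)), cons(c, c))  →  cons(cons(cons(c, b), cons(b, c)), cons(c, c))   [R3 at 1.2.1]

cons(cons(cons(c, b), cons(b, c)), cons(c, c))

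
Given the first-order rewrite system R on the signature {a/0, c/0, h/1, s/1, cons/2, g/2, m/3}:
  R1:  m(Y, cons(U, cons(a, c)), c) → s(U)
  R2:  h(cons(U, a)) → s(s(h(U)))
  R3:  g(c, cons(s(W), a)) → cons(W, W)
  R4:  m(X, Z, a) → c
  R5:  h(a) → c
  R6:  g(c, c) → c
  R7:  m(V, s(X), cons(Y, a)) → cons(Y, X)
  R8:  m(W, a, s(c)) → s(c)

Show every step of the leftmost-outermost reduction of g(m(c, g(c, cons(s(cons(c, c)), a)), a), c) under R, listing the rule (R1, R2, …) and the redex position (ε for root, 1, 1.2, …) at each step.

c

1. g(m(c, g(c, cons(s(cons(c, c)), a)), a), c)  →  g(c, c)   [R4 at 1]
2. g(c, c)  →  c   [R6 at ε]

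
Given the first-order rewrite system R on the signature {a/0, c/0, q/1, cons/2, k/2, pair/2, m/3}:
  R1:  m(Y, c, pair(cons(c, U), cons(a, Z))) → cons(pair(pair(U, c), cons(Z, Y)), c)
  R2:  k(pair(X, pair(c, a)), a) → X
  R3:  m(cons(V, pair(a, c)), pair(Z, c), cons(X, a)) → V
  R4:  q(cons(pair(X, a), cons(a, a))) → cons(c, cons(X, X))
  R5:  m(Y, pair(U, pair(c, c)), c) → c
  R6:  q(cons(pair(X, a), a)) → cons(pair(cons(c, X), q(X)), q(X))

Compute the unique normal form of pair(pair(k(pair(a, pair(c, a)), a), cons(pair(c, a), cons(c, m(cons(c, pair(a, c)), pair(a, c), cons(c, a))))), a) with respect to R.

pair(pair(a, cons(pair(c, a), cons(c, c))), a)

1. pair(pair(k(pair(a, pair(c, a)), a), cons(pair(c, a), cons(c, m(cons(c, pair(a, c)), pair(a, c), cons(c, a))))), a)  →  pair(pair(a, cons(pair(c, a), cons(c, m(cons(c, pair(a, c)), pair(a, c), cons(c, a))))), a)   [R2 at 1.1]
2. pair(pair(a, cons(pair(c, a), cons(c, m(cons(c, pair(a, c)), pair(a, c), cons(c, a))))), a)  →  pair(pair(a, cons(pair(c, a), cons(c, c))), a)   [R3 at 1.2.2.2]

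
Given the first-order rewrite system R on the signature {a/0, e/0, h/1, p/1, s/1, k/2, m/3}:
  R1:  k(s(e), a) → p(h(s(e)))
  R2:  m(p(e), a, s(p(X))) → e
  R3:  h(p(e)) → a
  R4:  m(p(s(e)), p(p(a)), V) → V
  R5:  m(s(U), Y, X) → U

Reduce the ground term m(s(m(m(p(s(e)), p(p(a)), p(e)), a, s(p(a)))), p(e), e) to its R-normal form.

e

1. m(s(m(m(p(s(e)), p(p(a)), p(e)), a, s(p(a)))), p(e), e)  →  m(m(p(s(e)), p(p(a)), p(e)), a, s(p(a)))   [R5 at ε]
2. m(m(p(s(e)), p(p(a)), p(e)), a, s(p(a)))  →  m(p(e), a, s(p(a)))   [R4 at 1]
3. m(p(e), a, s(p(a)))  →  e   [R2 at ε]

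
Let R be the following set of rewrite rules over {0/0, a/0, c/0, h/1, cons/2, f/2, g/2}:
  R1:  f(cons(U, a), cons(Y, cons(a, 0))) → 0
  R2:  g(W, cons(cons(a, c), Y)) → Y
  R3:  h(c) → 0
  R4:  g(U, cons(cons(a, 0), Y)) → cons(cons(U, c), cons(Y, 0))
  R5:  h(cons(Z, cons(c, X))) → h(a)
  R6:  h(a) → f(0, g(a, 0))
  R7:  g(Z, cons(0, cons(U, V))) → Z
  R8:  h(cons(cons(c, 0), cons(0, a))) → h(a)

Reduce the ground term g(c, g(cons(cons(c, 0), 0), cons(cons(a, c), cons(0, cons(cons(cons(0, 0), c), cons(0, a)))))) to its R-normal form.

c

1. g(c, g(cons(cons(c, 0), 0), cons(cons(a, c), cons(0, cons(cons(cons(0, 0), c), cons(0, a))))))  →  g(c, cons(0, cons(cons(cons(0, 0), c), cons(0, a))))   [R2 at 2]
2. g(c, cons(0, cons(cons(cons(0, 0), c), cons(0, a))))  →  c   [R7 at ε]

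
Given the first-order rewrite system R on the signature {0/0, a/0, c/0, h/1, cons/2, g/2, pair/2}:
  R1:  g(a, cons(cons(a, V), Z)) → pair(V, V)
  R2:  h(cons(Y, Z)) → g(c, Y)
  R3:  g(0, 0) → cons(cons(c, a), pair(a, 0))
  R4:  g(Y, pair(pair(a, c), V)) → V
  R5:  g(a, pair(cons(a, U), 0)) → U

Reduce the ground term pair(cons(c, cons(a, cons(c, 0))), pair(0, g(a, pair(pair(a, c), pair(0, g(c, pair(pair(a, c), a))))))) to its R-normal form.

1. pair(cons(c, cons(a, cons(c, 0))), pair(0, g(a, pair(pair(a, c), pair(0, g(c, pair(pair(a, c), a)))))))  →  pair(cons(c, cons(a, cons(c, 0))), pair(0, pair(0, g(c, pair(pair(a, c), a)))))   [R4 at 2.2]
2. pair(cons(c, cons(a, cons(c, 0))), pair(0, pair(0, g(c, pair(pair(a, c), a)))))  →  pair(cons(c, cons(a, cons(c, 0))), pair(0, pair(0, a)))   [R4 at 2.2.2]

pair(cons(c, cons(a, cons(c, 0))), pair(0, pair(0, a)))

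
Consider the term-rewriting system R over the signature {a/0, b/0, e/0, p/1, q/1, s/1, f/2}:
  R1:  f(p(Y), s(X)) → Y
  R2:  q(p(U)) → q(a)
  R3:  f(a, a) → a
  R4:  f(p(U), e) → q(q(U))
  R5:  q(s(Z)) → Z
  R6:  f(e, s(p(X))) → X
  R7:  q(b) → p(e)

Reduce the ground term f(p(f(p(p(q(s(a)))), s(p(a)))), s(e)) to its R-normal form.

1. f(p(f(p(p(q(s(a)))), s(p(a)))), s(e))  →  f(p(p(q(s(a)))), s(p(a)))   [R1 at ε]
2. f(p(p(q(s(a)))), s(p(a)))  →  p(q(s(a)))   [R1 at ε]
3. p(q(s(a)))  →  p(a)   [R5 at 1]

p(a)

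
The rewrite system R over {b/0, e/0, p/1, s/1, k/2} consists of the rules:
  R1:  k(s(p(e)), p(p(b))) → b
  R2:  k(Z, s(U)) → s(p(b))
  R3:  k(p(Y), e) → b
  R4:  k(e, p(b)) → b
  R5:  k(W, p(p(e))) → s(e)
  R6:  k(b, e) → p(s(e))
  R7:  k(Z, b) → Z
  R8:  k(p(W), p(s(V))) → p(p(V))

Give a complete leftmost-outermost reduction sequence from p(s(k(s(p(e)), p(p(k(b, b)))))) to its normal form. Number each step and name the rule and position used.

p(s(b))

1. p(s(k(s(p(e)), p(p(k(b, b))))))  →  p(s(k(s(p(e)), p(p(b)))))   [R7 at 1.1.2.1.1]
2. p(s(k(s(p(e)), p(p(b)))))  →  p(s(b))   [R1 at 1.1]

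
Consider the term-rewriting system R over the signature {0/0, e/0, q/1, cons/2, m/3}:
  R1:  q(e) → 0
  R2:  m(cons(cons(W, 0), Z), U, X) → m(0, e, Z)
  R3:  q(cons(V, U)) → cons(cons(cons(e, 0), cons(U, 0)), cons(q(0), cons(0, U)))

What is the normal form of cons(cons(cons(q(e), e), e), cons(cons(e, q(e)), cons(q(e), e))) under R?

1. cons(cons(cons(q(e), e), e), cons(cons(e, q(e)), cons(q(e), e)))  →  cons(cons(cons(0, e), e), cons(cons(e, q(e)), cons(q(e), e)))   [R1 at 1.1.1]
2. cons(cons(cons(0, e), e), cons(cons(e, q(e)), cons(q(e), e)))  →  cons(cons(cons(0, e), e), cons(cons(e, 0), cons(q(e), e)))   [R1 at 2.1.2]
3. cons(cons(cons(0, e), e), cons(cons(e, 0), cons(q(e), e)))  →  cons(cons(cons(0, e), e), cons(cons(e, 0), cons(0, e)))   [R1 at 2.2.1]

cons(cons(cons(0, e), e), cons(cons(e, 0), cons(0, e)))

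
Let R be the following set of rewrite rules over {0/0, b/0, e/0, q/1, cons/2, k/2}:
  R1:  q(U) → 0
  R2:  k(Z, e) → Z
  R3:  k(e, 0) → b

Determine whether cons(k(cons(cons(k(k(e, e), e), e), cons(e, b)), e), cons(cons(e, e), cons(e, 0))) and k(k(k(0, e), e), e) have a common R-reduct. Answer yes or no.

no — NF(t₁) = cons(cons(cons(e, e), cons(e, b)), cons(cons(e, e), cons(e, 0))), NF(t₂) = 0

Reduce t₁ = cons(k(cons(cons(k(k(e, e), e), e), cons(e, b)), e), cons(cons(e, e), cons(e, 0))):
1. cons(k(cons(cons(k(k(e, e), e), e), cons(e, b)), e), cons(cons(e, e), cons(e, 0)))  →  cons(cons(cons(k(k(e, e), e), e), cons(e, b)), cons(cons(e, e), cons(e, 0)))   [R2 at 1]
2. cons(cons(cons(k(k(e, e), e), e), cons(e, b)), cons(cons(e, e), cons(e, 0)))  →  cons(cons(cons(k(e, e), e), cons(e, b)), cons(cons(e, e), cons(e, 0)))   [R2 at 1.1.1]
3. cons(cons(cons(k(e, e), e), cons(e, b)), cons(cons(e, e), cons(e, 0)))  →  cons(cons(cons(e, e), cons(e, b)), cons(cons(e, e), cons(e, 0)))   [R2 at 1.1.1]

Reduce t₂ = k(k(k(0, e), e), e):
1. k(k(k(0, e), e), e)  →  k(k(0, e), e)   [R2 at ε]
2. k(k(0, e), e)  →  k(0, e)   [R2 at ε]
3. k(0, e)  →  0   [R2 at ε]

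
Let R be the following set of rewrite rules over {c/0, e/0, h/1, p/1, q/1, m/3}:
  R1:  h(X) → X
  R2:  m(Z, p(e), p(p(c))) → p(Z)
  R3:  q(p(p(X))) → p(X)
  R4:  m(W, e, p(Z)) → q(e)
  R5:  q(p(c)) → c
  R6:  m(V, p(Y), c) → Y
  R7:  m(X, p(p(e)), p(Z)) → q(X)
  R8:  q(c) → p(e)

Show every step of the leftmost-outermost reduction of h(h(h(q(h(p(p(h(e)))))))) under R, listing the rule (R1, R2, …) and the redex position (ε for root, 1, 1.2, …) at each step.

1. h(h(h(q(h(p(p(h(e))))))))  →  h(h(q(h(p(p(h(e)))))))   [R1 at ε]
2. h(h(q(h(p(p(h(e)))))))  →  h(q(h(p(p(h(e))))))   [R1 at ε]
3. h(q(h(p(p(h(e))))))  →  q(h(p(p(h(e)))))   [R1 at ε]
4. q(h(p(p(h(e)))))  →  q(p(p(h(e))))   [R1 at 1]
5. q(p(p(h(e))))  →  p(h(e))   [R3 at ε]
6. p(h(e))  →  p(e)   [R1 at 1]

p(e)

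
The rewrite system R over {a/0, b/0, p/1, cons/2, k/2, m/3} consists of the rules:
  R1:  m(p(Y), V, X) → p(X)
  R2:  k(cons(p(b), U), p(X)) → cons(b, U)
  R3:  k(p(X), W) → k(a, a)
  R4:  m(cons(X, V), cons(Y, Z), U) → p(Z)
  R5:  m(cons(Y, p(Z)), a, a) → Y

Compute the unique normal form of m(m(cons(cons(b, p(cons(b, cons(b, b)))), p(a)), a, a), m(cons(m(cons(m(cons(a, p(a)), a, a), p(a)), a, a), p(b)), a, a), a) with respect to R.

1. m(m(cons(cons(b, p(cons(b, cons(b, b)))), p(a)), a, a), m(cons(m(cons(m(cons(a, p(a)), a, a), p(a)), a, a), p(b)), a, a), a)  →  m(cons(b, p(cons(b, cons(b, b)))), m(cons(m(cons(m(cons(a, p(a)), a, a), p(a)), a, a), p(b)), a, a), a)   [R5 at 1]
2. m(cons(b, p(cons(b, cons(b, b)))), m(cons(m(cons(m(cons(a, p(a)), a, a), p(a)), a, a), p(b)), a, a), a)  →  m(cons(b, p(cons(b, cons(b, b)))), m(cons(m(cons(a, p(a)), a, a), p(a)), a, a), a)   [R5 at 2]
3. m(cons(b, p(cons(b, cons(b, b)))), m(cons(m(cons(a, p(a)), a, a), p(a)), a, a), a)  →  m(cons(b, p(cons(b, cons(b, b)))), m(cons(a, p(a)), a, a), a)   [R5 at 2]
4. m(cons(b, p(cons(b, cons(b, b)))), m(cons(a, p(a)), a, a), a)  →  m(cons(b, p(cons(b, cons(b, b)))), a, a)   [R5 at 2]
5. m(cons(b, p(cons(b, cons(b, b)))), a, a)  →  b   [R5 at ε]

b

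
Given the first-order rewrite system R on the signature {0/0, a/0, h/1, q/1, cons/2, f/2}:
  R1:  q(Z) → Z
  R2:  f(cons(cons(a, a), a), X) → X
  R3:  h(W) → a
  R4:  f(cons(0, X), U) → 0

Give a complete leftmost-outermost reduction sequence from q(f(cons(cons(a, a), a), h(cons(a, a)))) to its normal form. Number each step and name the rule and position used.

1. q(f(cons(cons(a, a), a), h(cons(a, a))))  →  f(cons(cons(a, a), a), h(cons(a, a)))   [R1 at ε]
2. f(cons(cons(a, a), a), h(cons(a, a)))  →  h(cons(a, a))   [R2 at ε]
3. h(cons(a, a))  →  a   [R3 at ε]

a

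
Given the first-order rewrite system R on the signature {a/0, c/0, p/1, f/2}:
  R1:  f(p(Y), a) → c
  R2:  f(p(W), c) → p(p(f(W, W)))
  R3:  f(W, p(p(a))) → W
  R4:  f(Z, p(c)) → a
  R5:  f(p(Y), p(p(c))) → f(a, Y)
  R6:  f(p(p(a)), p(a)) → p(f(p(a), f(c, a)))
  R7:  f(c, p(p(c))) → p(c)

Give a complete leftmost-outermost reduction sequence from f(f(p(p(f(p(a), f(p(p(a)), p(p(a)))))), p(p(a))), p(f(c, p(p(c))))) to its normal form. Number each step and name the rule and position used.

a

1. f(f(p(p(f(p(a), f(p(p(a)), p(p(a)))))), p(p(a))), p(f(c, p(p(c)))))  →  f(p(p(f(p(a), f(p(p(a)), p(p(a)))))), p(f(c, p(p(c)))))   [R3 at 1]
2. f(p(p(f(p(a), f(p(p(a)), p(p(a)))))), p(f(c, p(p(c)))))  →  f(p(p(f(p(a), p(p(a))))), p(f(c, p(p(c)))))   [R3 at 1.1.1.2]
3. f(p(p(f(p(a), p(p(a))))), p(f(c, p(p(c)))))  →  f(p(p(p(a))), p(f(c, p(p(c)))))   [R3 at 1.1.1]
4. f(p(p(p(a))), p(f(c, p(p(c)))))  →  f(p(p(p(a))), p(p(c)))   [R7 at 2.1]
5. f(p(p(p(a))), p(p(c)))  →  f(a, p(p(a)))   [R5 at ε]
6. f(a, p(p(a)))  →  a   [R3 at ε]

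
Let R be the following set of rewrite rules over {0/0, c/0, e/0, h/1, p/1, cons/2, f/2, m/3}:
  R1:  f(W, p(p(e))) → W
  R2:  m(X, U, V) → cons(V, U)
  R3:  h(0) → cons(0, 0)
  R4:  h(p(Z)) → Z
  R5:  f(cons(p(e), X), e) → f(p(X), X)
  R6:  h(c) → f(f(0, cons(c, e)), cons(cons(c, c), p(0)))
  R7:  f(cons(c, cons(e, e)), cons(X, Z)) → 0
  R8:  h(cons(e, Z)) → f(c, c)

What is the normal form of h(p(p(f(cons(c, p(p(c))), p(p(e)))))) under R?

1. h(p(p(f(cons(c, p(p(c))), p(p(e))))))  →  p(f(cons(c, p(p(c))), p(p(e))))   [R4 at ε]
2. p(f(cons(c, p(p(c))), p(p(e))))  →  p(cons(c, p(p(c))))   [R1 at 1]

p(cons(c, p(p(c))))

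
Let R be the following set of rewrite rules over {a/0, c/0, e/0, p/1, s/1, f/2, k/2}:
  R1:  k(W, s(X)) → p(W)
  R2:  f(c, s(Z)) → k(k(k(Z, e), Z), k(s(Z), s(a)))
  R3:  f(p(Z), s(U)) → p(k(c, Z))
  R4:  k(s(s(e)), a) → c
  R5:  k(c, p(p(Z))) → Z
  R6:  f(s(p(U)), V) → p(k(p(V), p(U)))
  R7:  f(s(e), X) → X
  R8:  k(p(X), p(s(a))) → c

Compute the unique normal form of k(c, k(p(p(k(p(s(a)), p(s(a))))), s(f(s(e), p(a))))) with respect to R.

p(c)

1. k(c, k(p(p(k(p(s(a)), p(s(a))))), s(f(s(e), p(a)))))  →  k(c, p(p(p(k(p(s(a)), p(s(a)))))))   [R1 at 2]
2. k(c, p(p(p(k(p(s(a)), p(s(a)))))))  →  p(k(p(s(a)), p(s(a))))   [R5 at ε]
3. p(k(p(s(a)), p(s(a))))  →  p(c)   [R8 at 1]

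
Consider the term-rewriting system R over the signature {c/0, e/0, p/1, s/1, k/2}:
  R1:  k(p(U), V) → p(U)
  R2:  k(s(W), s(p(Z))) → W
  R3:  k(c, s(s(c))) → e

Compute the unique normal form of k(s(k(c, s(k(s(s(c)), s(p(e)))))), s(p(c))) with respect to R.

e

1. k(s(k(c, s(k(s(s(c)), s(p(e)))))), s(p(c)))  →  k(c, s(k(s(s(c)), s(p(e)))))   [R2 at ε]
2. k(c, s(k(s(s(c)), s(p(e)))))  →  k(c, s(s(c)))   [R2 at 2.1]
3. k(c, s(s(c)))  →  e   [R3 at ε]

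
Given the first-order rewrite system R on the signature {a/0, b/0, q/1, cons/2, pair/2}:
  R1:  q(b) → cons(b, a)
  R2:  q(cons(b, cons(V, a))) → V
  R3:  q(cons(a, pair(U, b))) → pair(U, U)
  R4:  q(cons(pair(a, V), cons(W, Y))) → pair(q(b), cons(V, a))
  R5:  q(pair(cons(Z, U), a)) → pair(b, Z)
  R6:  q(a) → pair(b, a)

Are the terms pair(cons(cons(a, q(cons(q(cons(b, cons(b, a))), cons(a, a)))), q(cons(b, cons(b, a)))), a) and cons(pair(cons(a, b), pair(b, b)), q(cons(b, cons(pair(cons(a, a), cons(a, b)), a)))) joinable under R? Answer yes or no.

no — NF(t₁) = pair(cons(cons(a, a), b), a), NF(t₂) = cons(pair(cons(a, b), pair(b, b)), pair(cons(a, a), cons(a, b)))

Reduce t₁ = pair(cons(cons(a, q(cons(q(cons(b, cons(b, a))), cons(a, a)))), q(cons(b, cons(b, a)))), a):
1. pair(cons(cons(a, q(cons(q(cons(b, cons(b, a))), cons(a, a)))), q(cons(b, cons(b, a)))), a)  →  pair(cons(cons(a, q(cons(b, cons(a, a)))), q(cons(b, cons(b, a)))), a)   [R2 at 1.1.2.1.1]
2. pair(cons(cons(a, q(cons(b, cons(a, a)))), q(cons(b, cons(b, a)))), a)  →  pair(cons(cons(a, a), q(cons(b, cons(b, a)))), a)   [R2 at 1.1.2]
3. pair(cons(cons(a, a), q(cons(b, cons(b, a)))), a)  →  pair(cons(cons(a, a), b), a)   [R2 at 1.2]

Reduce t₂ = cons(pair(cons(a, b), pair(b, b)), q(cons(b, cons(pair(cons(a, a), cons(a, b)), a)))):
1. cons(pair(cons(a, b), pair(b, b)), q(cons(b, cons(pair(cons(a, a), cons(a, b)), a))))  →  cons(pair(cons(a, b), pair(b, b)), pair(cons(a, a), cons(a, b)))   [R2 at 2]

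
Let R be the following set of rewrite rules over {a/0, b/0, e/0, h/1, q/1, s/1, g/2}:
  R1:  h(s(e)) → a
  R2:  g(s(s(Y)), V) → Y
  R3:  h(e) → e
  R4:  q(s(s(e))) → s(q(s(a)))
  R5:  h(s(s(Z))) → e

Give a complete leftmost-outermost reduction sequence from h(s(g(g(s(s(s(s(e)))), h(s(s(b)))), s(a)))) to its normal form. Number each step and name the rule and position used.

1. h(s(g(g(s(s(s(s(e)))), h(s(s(b)))), s(a))))  →  h(s(g(s(s(e)), s(a))))   [R2 at 1.1.1]
2. h(s(g(s(s(e)), s(a))))  →  h(s(e))   [R2 at 1.1]
3. h(s(e))  →  a   [R1 at ε]

a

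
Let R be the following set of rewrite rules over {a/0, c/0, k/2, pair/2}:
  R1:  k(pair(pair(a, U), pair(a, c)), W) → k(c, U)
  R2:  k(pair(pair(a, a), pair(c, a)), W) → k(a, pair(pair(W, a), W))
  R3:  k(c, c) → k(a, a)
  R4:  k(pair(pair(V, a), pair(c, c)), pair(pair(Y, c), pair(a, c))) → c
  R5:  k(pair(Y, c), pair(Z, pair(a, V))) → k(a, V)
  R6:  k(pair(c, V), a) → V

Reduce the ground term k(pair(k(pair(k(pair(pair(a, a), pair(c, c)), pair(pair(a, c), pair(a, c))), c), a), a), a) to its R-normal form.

1. k(pair(k(pair(k(pair(pair(a, a), pair(c, c)), pair(pair(a, c), pair(a, c))), c), a), a), a)  →  k(pair(k(pair(c, c), a), a), a)   [R4 at 1.1.1.1]
2. k(pair(k(pair(c, c), a), a), a)  →  k(pair(c, a), a)   [R6 at 1.1]
3. k(pair(c, a), a)  →  a   [R6 at ε]

a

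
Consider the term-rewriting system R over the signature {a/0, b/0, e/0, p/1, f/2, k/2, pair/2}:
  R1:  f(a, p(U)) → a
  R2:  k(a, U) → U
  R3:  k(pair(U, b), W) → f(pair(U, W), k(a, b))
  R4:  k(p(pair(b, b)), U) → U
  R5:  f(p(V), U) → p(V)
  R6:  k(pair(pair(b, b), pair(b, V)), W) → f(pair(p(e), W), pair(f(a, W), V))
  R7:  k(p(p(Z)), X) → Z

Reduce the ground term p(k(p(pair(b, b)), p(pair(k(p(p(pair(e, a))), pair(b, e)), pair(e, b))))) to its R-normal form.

1. p(k(p(pair(b, b)), p(pair(k(p(p(pair(e, a))), pair(b, e)), pair(e, b)))))  →  p(p(pair(k(p(p(pair(e, a))), pair(b, e)), pair(e, b))))   [R4 at 1]
2. p(p(pair(k(p(p(pair(e, a))), pair(b, e)), pair(e, b))))  →  p(p(pair(pair(e, a), pair(e, b))))   [R7 at 1.1.1]

p(p(pair(pair(e, a), pair(e, b))))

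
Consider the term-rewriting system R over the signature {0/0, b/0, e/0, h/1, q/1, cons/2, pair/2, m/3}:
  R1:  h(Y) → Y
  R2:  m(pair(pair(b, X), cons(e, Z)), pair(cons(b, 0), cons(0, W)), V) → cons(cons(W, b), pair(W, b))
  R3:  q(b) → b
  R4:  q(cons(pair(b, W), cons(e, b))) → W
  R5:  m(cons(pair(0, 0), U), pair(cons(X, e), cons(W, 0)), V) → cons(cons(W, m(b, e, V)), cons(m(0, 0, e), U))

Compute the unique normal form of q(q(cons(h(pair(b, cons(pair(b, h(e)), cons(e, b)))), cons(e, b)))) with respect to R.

e

1. q(q(cons(h(pair(b, cons(pair(b, h(e)), cons(e, b)))), cons(e, b))))  →  q(q(cons(pair(b, cons(pair(b, h(e)), cons(e, b))), cons(e, b))))   [R1 at 1.1.1]
2. q(q(cons(pair(b, cons(pair(b, h(e)), cons(e, b))), cons(e, b))))  →  q(cons(pair(b, h(e)), cons(e, b)))   [R4 at 1]
3. q(cons(pair(b, h(e)), cons(e, b)))  →  h(e)   [R4 at ε]
4. h(e)  →  e   [R1 at ε]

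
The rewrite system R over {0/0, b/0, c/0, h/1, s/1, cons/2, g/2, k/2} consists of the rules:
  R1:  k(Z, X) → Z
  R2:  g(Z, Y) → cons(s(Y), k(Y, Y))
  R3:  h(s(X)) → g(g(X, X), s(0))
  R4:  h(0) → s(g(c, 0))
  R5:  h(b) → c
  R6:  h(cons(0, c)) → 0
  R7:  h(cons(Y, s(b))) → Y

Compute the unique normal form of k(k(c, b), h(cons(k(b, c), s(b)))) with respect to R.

1. k(k(c, b), h(cons(k(b, c), s(b))))  →  k(c, b)   [R1 at ε]
2. k(c, b)  →  c   [R1 at ε]

c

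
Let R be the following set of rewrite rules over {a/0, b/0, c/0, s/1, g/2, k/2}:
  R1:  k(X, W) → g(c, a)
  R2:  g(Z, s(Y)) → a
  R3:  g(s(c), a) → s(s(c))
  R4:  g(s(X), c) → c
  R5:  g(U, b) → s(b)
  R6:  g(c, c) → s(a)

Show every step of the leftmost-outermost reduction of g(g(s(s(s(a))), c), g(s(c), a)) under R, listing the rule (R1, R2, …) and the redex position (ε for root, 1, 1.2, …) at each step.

1. g(g(s(s(s(a))), c), g(s(c), a))  →  g(c, g(s(c), a))   [R4 at 1]
2. g(c, g(s(c), a))  →  g(c, s(s(c)))   [R3 at 2]
3. g(c, s(s(c)))  →  a   [R2 at ε]

a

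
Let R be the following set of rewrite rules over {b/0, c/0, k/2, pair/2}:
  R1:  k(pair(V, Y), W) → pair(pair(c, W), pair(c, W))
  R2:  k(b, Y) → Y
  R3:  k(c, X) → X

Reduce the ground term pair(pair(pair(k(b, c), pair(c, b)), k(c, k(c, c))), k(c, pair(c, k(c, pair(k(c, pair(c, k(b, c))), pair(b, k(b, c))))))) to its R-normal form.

1. pair(pair(pair(k(b, c), pair(c, b)), k(c, k(c, c))), k(c, pair(c, k(c, pair(k(c, pair(c, k(b, c))), pair(b, k(b, c)))))))  →  pair(pair(pair(c, pair(c, b)), k(c, k(c, c))), k(c, pair(c, k(c, pair(k(c, pair(c, k(b, c))), pair(b, k(b, c)))))))   [R2 at 1.1.1]
2. pair(pair(pair(c, pair(c, b)), k(c, k(c, c))), k(c, pair(c, k(c, pair(k(c, pair(c, k(b, c))), pair(b, k(b, c)))))))  →  pair(pair(pair(c, pair(c, b)), k(c, c)), k(c, pair(c, k(c, pair(k(c, pair(c, k(b, c))), pair(b, k(b, c)))))))   [R3 at 1.2]
3. pair(pair(pair(c, pair(c, b)), k(c, c)), k(c, pair(c, k(c, pair(k(c, pair(c, k(b, c))), pair(b, k(b, c)))))))  →  pair(pair(pair(c, pair(c, b)), c), k(c, pair(c, k(c, pair(k(c, pair(c, k(b, c))), pair(b, k(b, c)))))))   [R3 at 1.2]
4. pair(pair(pair(c, pair(c, b)), c), k(c, pair(c, k(c, pair(k(c, pair(c, k(b, c))), pair(b, k(b, c)))))))  →  pair(pair(pair(c, pair(c, b)), c), pair(c, k(c, pair(k(c, pair(c, k(b, c))), pair(b, k(b, c))))))   [R3 at 2]
5. pair(pair(pair(c, pair(c, b)), c), pair(c, k(c, pair(k(c, pair(c, k(b, c))), pair(b, k(b, c))))))  →  pair(pair(pair(c, pair(c, b)), c), pair(c, pair(k(c, pair(c, k(b, c))), pair(b, k(b, c)))))   [R3 at 2.2]
6. pair(pair(pair(c, pair(c, b)), c), pair(c, pair(k(c, pair(c, k(b, c))), pair(b, k(b, c)))))  →  pair(pair(pair(c, pair(c, b)), c), pair(c, pair(pair(c, k(b, c)), pair(b, k(b, c)))))   [R3 at 2.2.1]
7. pair(pair(pair(c, pair(c, b)), c), pair(c, pair(pair(c, k(b, c)), pair(b, k(b, c)))))  →  pair(pair(pair(c, pair(c, b)), c), pair(c, pair(pair(c, c), pair(b, k(b, c)))))   [R2 at 2.2.1.2]
8. pair(pair(pair(c, pair(c, b)), c), pair(c, pair(pair(c, c), pair(b, k(b, c)))))  →  pair(pair(pair(c, pair(c, b)), c), pair(c, pair(pair(c, c), pair(b, c))))   [R2 at 2.2.2.2]

pair(pair(pair(c, pair(c, b)), c), pair(c, pair(pair(c, c), pair(b, c))))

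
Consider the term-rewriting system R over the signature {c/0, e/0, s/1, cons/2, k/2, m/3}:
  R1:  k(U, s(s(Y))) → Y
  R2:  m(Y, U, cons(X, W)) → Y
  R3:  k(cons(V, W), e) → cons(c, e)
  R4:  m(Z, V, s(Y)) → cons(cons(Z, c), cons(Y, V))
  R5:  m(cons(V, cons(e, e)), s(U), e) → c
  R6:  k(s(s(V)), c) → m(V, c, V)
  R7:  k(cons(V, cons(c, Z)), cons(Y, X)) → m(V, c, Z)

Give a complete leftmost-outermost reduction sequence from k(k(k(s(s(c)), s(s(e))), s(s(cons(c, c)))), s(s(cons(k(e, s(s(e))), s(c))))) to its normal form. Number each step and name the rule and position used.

1. k(k(k(s(s(c)), s(s(e))), s(s(cons(c, c)))), s(s(cons(k(e, s(s(e))), s(c)))))  →  cons(k(e, s(s(e))), s(c))   [R1 at ε]
2. cons(k(e, s(s(e))), s(c))  →  cons(e, s(c))   [R1 at 1]

cons(e, s(c))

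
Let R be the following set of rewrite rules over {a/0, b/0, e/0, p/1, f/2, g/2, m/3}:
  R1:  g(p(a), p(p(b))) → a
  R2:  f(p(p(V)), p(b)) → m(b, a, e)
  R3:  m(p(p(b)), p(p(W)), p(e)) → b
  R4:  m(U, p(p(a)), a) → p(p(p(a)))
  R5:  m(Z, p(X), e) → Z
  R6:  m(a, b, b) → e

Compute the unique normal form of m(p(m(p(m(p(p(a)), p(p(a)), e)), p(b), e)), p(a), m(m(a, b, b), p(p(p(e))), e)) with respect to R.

p(p(p(p(a))))

1. m(p(m(p(m(p(p(a)), p(p(a)), e)), p(b), e)), p(a), m(m(a, b, b), p(p(p(e))), e))  →  m(p(p(m(p(p(a)), p(p(a)), e))), p(a), m(m(a, b, b), p(p(p(e))), e))   [R5 at 1.1]
2. m(p(p(m(p(p(a)), p(p(a)), e))), p(a), m(m(a, b, b), p(p(p(e))), e))  →  m(p(p(p(p(a)))), p(a), m(m(a, b, b), p(p(p(e))), e))   [R5 at 1.1.1]
3. m(p(p(p(p(a)))), p(a), m(m(a, b, b), p(p(p(e))), e))  →  m(p(p(p(p(a)))), p(a), m(a, b, b))   [R5 at 3]
4. m(p(p(p(p(a)))), p(a), m(a, b, b))  →  m(p(p(p(p(a)))), p(a), e)   [R6 at 3]
5. m(p(p(p(p(a)))), p(a), e)  →  p(p(p(p(a))))   [R5 at ε]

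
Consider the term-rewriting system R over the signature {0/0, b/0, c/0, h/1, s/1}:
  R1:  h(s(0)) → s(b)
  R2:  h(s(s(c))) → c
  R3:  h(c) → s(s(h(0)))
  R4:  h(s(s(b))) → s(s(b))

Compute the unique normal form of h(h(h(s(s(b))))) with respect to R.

1. h(h(h(s(s(b)))))  →  h(h(s(s(b))))   [R4 at 1.1]
2. h(h(s(s(b))))  →  h(s(s(b)))   [R4 at 1]
3. h(s(s(b)))  →  s(s(b))   [R4 at ε]

s(s(b))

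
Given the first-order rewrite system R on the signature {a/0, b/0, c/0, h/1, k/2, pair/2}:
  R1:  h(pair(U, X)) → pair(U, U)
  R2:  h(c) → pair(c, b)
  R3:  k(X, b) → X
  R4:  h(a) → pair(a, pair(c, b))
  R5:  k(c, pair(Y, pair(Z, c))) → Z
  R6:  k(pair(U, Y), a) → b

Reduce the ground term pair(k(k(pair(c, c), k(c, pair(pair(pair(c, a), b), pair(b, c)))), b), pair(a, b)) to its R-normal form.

1. pair(k(k(pair(c, c), k(c, pair(pair(pair(c, a), b), pair(b, c)))), b), pair(a, b))  →  pair(k(pair(c, c), k(c, pair(pair(pair(c, a), b), pair(b, c)))), pair(a, b))   [R3 at 1]
2. pair(k(pair(c, c), k(c, pair(pair(pair(c, a), b), pair(b, c)))), pair(a, b))  →  pair(k(pair(c, c), b), pair(a, b))   [R5 at 1.2]
3. pair(k(pair(c, c), b), pair(a, b))  →  pair(pair(c, c), pair(a, b))   [R3 at 1]

pair(pair(c, c), pair(a, b))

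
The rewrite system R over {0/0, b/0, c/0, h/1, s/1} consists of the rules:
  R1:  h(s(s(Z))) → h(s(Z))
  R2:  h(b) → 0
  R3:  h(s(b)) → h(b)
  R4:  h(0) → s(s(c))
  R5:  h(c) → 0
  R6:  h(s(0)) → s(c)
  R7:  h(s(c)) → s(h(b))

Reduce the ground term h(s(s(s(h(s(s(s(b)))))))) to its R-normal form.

s(c)

1. h(s(s(s(h(s(s(s(b))))))))  →  h(s(s(h(s(s(s(b)))))))   [R1 at ε]
2. h(s(s(h(s(s(s(b)))))))  →  h(s(h(s(s(s(b))))))   [R1 at ε]
3. h(s(h(s(s(s(b))))))  →  h(s(h(s(s(b)))))   [R1 at 1.1]
4. h(s(h(s(s(b)))))  →  h(s(h(s(b))))   [R1 at 1.1]
5. h(s(h(s(b))))  →  h(s(h(b)))   [R3 at 1.1]
6. h(s(h(b)))  →  h(s(0))   [R2 at 1.1]
7. h(s(0))  →  s(c)   [R6 at ε]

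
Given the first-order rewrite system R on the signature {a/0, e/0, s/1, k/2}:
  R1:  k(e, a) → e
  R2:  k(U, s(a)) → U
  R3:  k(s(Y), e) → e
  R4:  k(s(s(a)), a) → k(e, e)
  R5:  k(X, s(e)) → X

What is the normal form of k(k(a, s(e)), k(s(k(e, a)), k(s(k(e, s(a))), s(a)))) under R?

1. k(k(a, s(e)), k(s(k(e, a)), k(s(k(e, s(a))), s(a))))  →  k(a, k(s(k(e, a)), k(s(k(e, s(a))), s(a))))   [R5 at 1]
2. k(a, k(s(k(e, a)), k(s(k(e, s(a))), s(a))))  →  k(a, k(s(e), k(s(k(e, s(a))), s(a))))   [R1 at 2.1.1]
3. k(a, k(s(e), k(s(k(e, s(a))), s(a))))  →  k(a, k(s(e), s(k(e, s(a)))))   [R2 at 2.2]
4. k(a, k(s(e), s(k(e, s(a)))))  →  k(a, k(s(e), s(e)))   [R2 at 2.2.1]
5. k(a, k(s(e), s(e)))  →  k(a, s(e))   [R5 at 2]
6. k(a, s(e))  →  a   [R5 at ε]

a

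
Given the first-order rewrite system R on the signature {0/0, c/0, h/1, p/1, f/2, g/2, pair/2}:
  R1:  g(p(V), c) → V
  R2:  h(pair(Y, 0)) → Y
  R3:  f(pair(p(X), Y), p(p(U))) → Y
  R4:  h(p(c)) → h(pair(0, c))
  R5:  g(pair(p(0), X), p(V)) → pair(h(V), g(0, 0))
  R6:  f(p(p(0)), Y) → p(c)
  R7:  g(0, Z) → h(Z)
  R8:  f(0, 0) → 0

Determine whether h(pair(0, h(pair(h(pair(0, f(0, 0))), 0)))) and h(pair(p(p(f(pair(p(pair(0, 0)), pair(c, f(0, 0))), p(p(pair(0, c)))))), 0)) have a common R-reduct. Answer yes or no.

no — NF(t₁) = 0, NF(t₂) = p(p(pair(c, 0)))

Reduce t₁ = h(pair(0, h(pair(h(pair(0, f(0, 0))), 0)))):
1. h(pair(0, h(pair(h(pair(0, f(0, 0))), 0))))  →  h(pair(0, h(pair(0, f(0, 0)))))   [R2 at 1.2]
2. h(pair(0, h(pair(0, f(0, 0)))))  →  h(pair(0, h(pair(0, 0))))   [R8 at 1.2.1.2]
3. h(pair(0, h(pair(0, 0))))  →  h(pair(0, 0))   [R2 at 1.2]
4. h(pair(0, 0))  →  0   [R2 at ε]

Reduce t₂ = h(pair(p(p(f(pair(p(pair(0, 0)), pair(c, f(0, 0))), p(p(pair(0, c)))))), 0)):
1. h(pair(p(p(f(pair(p(pair(0, 0)), pair(c, f(0, 0))), p(p(pair(0, c)))))), 0))  →  p(p(f(pair(p(pair(0, 0)), pair(c, f(0, 0))), p(p(pair(0, c))))))   [R2 at ε]
2. p(p(f(pair(p(pair(0, 0)), pair(c, f(0, 0))), p(p(pair(0, c))))))  →  p(p(pair(c, f(0, 0))))   [R3 at 1.1]
3. p(p(pair(c, f(0, 0))))  →  p(p(pair(c, 0)))   [R8 at 1.1.2]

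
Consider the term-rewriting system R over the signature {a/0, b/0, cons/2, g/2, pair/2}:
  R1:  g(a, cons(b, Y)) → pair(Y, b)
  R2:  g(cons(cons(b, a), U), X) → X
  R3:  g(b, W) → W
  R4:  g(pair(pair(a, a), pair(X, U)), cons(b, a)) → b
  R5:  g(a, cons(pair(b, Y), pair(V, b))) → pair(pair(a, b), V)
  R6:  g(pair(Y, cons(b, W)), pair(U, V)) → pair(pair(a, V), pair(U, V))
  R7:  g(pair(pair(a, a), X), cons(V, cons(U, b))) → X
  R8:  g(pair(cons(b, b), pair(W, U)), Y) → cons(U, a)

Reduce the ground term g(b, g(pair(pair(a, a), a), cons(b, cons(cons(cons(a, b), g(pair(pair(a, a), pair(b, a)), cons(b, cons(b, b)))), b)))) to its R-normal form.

1. g(b, g(pair(pair(a, a), a), cons(b, cons(cons(cons(a, b), g(pair(pair(a, a), pair(b, a)), cons(b, cons(b, b)))), b))))  →  g(pair(pair(a, a), a), cons(b, cons(cons(cons(a, b), g(pair(pair(a, a), pair(b, a)), cons(b, cons(b, b)))), b)))   [R3 at ε]
2. g(pair(pair(a, a), a), cons(b, cons(cons(cons(a, b), g(pair(pair(a, a), pair(b, a)), cons(b, cons(b, b)))), b)))  →  a   [R7 at ε]

a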